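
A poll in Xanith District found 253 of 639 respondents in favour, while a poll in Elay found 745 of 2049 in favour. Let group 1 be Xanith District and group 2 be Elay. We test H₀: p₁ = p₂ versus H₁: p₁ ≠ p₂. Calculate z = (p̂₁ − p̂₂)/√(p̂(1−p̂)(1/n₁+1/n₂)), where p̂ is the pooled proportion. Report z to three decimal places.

p̂₁ = 253/639 = 0.39593, p̂₂ = 745/2049 = 0.36359.
Pooled p̂ = (253+745)/(639+2049) = 998/2688 = 0.37128.
SE = √(p̂(1−p̂)(1/n₁+1/n₂)) = √(0.37128·0.62872·0.00205299) = √(0.000479231) = 0.02189.
z = (0.39593 − 0.36359)/0.02189 = 0.03234/0.02189 = 1.477.
p-value = 2·P(Z > 1.477) ≈ 0.1396.

z = 1.477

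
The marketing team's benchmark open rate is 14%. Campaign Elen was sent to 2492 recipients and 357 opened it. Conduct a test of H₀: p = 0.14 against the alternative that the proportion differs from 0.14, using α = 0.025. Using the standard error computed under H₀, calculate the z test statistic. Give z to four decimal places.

z = 0.4688

p̂ = 357/2492 = 0.1432584.
SE = √(p₀(1−p₀)/n) = √(0.1204/2492) = 0.0069509.
z = (0.1432584 − 0.14)/0.0069509 = 0.0032584/0.0069509 = 0.4688.
Two-sided p-value ≈ 2·Φ(−0.469) = 0.6392, so at α = 0.025 we fail to reject H₀.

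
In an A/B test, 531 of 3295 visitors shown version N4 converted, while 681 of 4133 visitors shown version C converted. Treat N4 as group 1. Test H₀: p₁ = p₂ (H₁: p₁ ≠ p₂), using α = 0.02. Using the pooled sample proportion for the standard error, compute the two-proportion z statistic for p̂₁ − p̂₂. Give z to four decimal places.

p̂₁ = 531/3295 ≈ 0.161153, p̂₂ = 681/4133 ≈ 0.164771.
Pooled p̂ = (531+681)/(3295+4133) = 1212/7428 = 0.163166.
SE = √(p̂(1−p̂)(1/n₁+1/n₂)) = √(0.163166·0.836834·0.000545445) = √(7.44768e-05) = 0.008630.
z = (0.161153 − 0.164771)/0.008630 = -0.003618/0.008630 = -0.4192.
Two-sided p-value ≈ 2·Φ(−0.419) = 0.6750, so at α = 0.02 we fail to reject H₀.

z = -0.4192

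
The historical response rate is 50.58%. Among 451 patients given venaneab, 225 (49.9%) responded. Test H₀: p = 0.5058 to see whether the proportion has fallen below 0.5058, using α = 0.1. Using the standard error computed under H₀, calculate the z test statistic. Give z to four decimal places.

z = -0.2935

p̂ = 225/451 = 0.498891.
Under H₀, SE = √(0.5058·0.4942/451) = √(0.000554249) = 0.023542.
z = (0.498891 − 0.5058)/0.023542 = -0.006909/0.023542 = -0.2935.
p-value = P(Z < -0.293) ≈ 0.3846, so at α = 0.1 we fail to reject H₀.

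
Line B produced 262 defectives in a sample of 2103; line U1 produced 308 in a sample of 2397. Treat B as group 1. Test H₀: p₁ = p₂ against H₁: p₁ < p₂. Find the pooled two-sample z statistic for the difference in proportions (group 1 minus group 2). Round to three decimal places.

p̂₁ = 262/2103 = 0.12458, p̂₂ = 308/2397 = 0.12849.
Pooled p̂ = (262+308)/(2103+2397) = 570/4500 = 0.12667.
SE = √(p̂(1−p̂)(1/n₁+1/n₂)) = √(0.12667·0.87333·0.000892699) = √(9.87524e-05) = 0.00994.
z = (0.12458 − 0.12849)/0.00994 = -0.00391/0.00994 = -0.393.

z = -0.393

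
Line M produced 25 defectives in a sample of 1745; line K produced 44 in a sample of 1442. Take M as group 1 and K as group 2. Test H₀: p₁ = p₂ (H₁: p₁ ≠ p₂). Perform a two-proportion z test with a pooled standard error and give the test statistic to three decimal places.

z = -3.125

p̂₁ = 25/1745 ≈ 0.014327, p̂₂ = 44/1442 ≈ 0.030513.
Pooled p̂ = (25+44)/(1745+1442) = 69/3187 = 0.021650.
SE = √(p̂(1−p̂)(1/n₁+1/n₂)) = √(0.021650·0.978350·0.00126655) = √(2.68276e-05) = 0.005180.
z = (0.014327 − 0.030513)/0.005180 = -0.016186/0.005180 = -3.125.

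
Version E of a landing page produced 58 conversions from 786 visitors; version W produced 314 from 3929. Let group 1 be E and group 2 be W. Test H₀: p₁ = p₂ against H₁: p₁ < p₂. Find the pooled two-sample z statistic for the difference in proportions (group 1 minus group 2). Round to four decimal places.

z = -0.5817

p̂₁ = 58/786 ≈ 0.073791, p̂₂ = 314/3929 ≈ 0.079919.
Pooled p̂ = (58+314)/(786+3929) = 372/4715 = 0.078897.
SE = √(0.0726724 × 0.00152678) = 0.010534.
z = (0.073791 − 0.079919)/0.010534 = -0.006128/0.010534 = -0.5817.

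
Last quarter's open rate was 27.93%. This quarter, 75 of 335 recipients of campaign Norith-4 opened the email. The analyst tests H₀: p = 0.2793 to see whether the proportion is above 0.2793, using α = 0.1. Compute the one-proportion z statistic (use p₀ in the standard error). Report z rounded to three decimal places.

p̂ = 75/335 ≈ 0.22388.
Standard error under H₀: √(0.2793×0.7207/335) = 0.02451.
z = (0.22388 − 0.2793)/0.02451 = -0.05542/0.02451 = -2.261.
p-value = P(Z > -2.261) ≈ 0.9881, so at α = 0.1 we fail to reject H₀.

z = -2.261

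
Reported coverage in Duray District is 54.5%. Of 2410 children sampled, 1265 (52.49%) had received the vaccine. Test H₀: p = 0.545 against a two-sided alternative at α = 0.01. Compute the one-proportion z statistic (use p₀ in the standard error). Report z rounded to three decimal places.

p̂ = 1265/2410 ≈ 0.52490.
SE = √(p₀(1−p₀)/n) = √(0.24798/2410) = 0.01014.
z = (0.52490 − 0.545)/0.01014 = -0.02010/0.01014 = -1.982.
p-value = 2·P(Z > 1.982) ≈ 0.0475. With α = 0.01, fail to reject H₀.

z = -1.982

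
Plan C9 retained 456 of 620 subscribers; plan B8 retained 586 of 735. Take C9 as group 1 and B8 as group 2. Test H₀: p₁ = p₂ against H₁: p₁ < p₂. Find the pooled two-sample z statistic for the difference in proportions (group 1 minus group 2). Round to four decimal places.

p̂₁ = 456/620 ≈ 0.735484, p̂₂ = 586/735 ≈ 0.797279.
Pooled p̂ = (456+586)/(620+735) = 1042/1355 = 0.769004.
SE = √(p̂(1−p̂)(1/n₁+1/n₂)) = √(0.769004·0.230996·0.00297345) = √(0.000528194) = 0.022982.
z = (0.735484 − 0.797279)/0.022982 = -0.061795/0.022982 = -2.6888.
p-value = P(Z < -2.689) ≈ 0.0036.

z = -2.6888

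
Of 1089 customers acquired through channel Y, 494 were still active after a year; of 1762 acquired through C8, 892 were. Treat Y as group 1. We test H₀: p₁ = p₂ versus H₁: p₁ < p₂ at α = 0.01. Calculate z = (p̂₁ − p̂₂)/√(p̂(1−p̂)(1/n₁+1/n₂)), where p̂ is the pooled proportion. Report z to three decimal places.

p̂₁ = 494/1089 = 0.453627, p̂₂ = 892/1762 = 0.506243.
Pooled p̂ = (494+892)/(1089+1762) = 1386/2851 = 0.486145.
SE = √(0.249808 × 0.00148581) = 0.019266.
z = (0.453627 − 0.506243)/0.019266 = -0.052616/0.019266 = -2.731.
p-value = P(Z < -2.731) ≈ 0.0032; since p < α = 0.01, reject H₀.

z = -2.731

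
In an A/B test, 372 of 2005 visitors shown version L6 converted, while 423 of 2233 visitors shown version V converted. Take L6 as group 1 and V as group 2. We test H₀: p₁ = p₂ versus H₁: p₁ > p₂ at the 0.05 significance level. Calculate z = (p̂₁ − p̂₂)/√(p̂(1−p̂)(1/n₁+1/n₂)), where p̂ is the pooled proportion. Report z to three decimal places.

p̂₁ = 372/2005 ≈ 0.18554, p̂₂ = 423/2233 ≈ 0.18943.
Pooled p̂ = (372+423)/(2005+2233) = 795/4238 = 0.18759.
SE = √(0.152399 × 0.000946581) = 0.01201.
z = (0.18554 − 0.18943)/0.01201 = -0.00389/0.01201 = -0.324.
p-value = P(Z > -0.324) ≈ 0.6271, so at α = 0.05 we fail to reject H₀.

z = -0.324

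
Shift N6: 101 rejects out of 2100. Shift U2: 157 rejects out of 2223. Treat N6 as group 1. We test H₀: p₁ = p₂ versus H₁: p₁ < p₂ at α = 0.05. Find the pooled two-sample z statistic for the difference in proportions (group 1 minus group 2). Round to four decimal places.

z = -3.1253

p̂₁ = 101/2100 ≈ 0.048095, p̂₂ = 157/2223 ≈ 0.070625.
Pooled p̂ = (101+157)/(2100+2223) = 258/4323 = 0.059681.
SE = √(p̂(1−p̂)(1/n₁+1/n₂)) = √(0.059681·0.940319·0.000926033) = √(5.1968e-05) = 0.007209.
z = (0.048095 − 0.070625)/0.007209 = -0.022530/0.007209 = -3.1253.
p-value = P(Z < -3.125) ≈ 0.0009; since p < α = 0.05, reject H₀.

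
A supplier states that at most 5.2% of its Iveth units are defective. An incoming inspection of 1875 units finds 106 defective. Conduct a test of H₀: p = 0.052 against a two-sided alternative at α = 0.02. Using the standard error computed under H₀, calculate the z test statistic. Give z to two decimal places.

p̂ = 106/1875 ≈ 0.0565.
Under H₀, SE = √(0.052·0.948/1875) = √(2.62912e-05) = 0.0051.
z = (0.0565 − 0.052)/0.0051 = 0.0045/0.0051 = 0.88.
Two-sided p-value ≈ 2·Φ(−0.884) = 0.3766; since p > α = 0.02, fail to reject H₀.

z = 0.88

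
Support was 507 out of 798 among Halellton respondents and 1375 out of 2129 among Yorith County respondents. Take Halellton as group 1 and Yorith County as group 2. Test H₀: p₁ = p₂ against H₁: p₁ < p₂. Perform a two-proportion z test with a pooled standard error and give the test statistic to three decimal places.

z = -0.528

p̂₁ = 507/798 ≈ 0.63534, p̂₂ = 1375/2129 ≈ 0.64584.
Pooled p̂ = (507+1375)/(798+2129) = 1882/2927 = 0.64298.
SE = √(p̂(1−p̂)(1/n₁+1/n₂)) = √(0.64298·0.35702·0.00172284) = √(0.000395489) = 0.01989.
z = (0.63534 − 0.64584)/0.01989 = -0.01050/0.01989 = -0.528.
p-value = P(Z < -0.528) ≈ 0.2987.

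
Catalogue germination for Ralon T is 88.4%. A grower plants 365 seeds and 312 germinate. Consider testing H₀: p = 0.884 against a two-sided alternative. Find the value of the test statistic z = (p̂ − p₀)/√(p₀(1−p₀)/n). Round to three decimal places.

z = -1.742

p̂ = 312/365 = 0.854795.
Standard error under H₀: √(0.884×0.116/365) = 0.016761.
z = (0.854795 − 0.884)/0.016761 = -0.029205/0.016761 = -1.742.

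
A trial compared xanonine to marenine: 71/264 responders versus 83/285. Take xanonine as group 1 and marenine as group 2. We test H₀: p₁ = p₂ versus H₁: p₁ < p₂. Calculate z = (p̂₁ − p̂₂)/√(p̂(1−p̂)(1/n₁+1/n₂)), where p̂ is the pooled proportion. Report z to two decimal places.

p̂₁ = 71/264 ≈ 0.2689, p̂₂ = 83/285 ≈ 0.2912.
Pooled p̂ = (71+83)/(264+285) = 154/549 = 0.2805.
SE = √(p̂(1−p̂)(1/n₁+1/n₂)) = √(0.2805·0.7195·0.00729665) = √(0.00147264) = 0.0384.
z = (0.2689 − 0.2912)/0.0384 = -0.0223/0.0384 = -0.58.

z = -0.58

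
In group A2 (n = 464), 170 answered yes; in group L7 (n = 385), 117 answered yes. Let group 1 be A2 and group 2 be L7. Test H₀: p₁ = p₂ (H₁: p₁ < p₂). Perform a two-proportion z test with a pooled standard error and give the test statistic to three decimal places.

p̂₁ = 170/464 = 0.36638, p̂₂ = 117/385 = 0.30390.
Pooled p̂ = (170+117)/(464+385) = 287/849 = 0.33804.
SE = √(p̂(1−p̂)(1/n₁+1/n₂)) = √(0.33804·0.66196·0.00475258) = √(0.00106349) = 0.03261.
z = (0.36638 − 0.30390)/0.03261 = 0.06248/0.03261 = 1.916.
p-value = P(Z < 1.916) ≈ 0.9723.

z = 1.916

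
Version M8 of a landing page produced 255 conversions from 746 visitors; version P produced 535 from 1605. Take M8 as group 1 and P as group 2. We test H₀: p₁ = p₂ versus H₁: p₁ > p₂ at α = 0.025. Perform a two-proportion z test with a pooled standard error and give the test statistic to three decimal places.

z = 0.406

p̂₁ = 255/746 = 0.34182, p̂₂ = 535/1605 = 0.33333.
Pooled p̂ = (255+535)/(746+1605) = 790/2351 = 0.33603.
SE = √(0.223113 × 0.00196354) = 0.02093.
z = (0.34182 − 0.33333)/0.02093 = 0.00849/0.02093 = 0.406.
p-value = P(Z > 0.406) ≈ 0.3425; since p > α = 0.025, fail to reject H₀.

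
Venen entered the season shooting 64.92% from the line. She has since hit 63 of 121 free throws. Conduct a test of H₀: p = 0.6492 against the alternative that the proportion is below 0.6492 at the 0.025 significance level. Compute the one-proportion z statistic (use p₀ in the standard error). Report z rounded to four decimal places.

z = -2.9628

p̂ = 63/121 ≈ 0.520661.
Standard error under H₀: √(0.6492×0.3508/121) = 0.043384.
z = (0.520661 − 0.6492)/0.043384 = -0.128539/0.043384 = -2.9628.
p-value = P(Z < -2.963) ≈ 0.0015, so at α = 0.025 we reject H₀.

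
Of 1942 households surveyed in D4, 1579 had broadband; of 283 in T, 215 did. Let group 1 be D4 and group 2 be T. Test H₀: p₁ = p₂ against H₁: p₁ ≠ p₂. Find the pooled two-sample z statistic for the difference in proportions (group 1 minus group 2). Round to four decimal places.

z = 2.1221

p̂₁ = 1579/1942 = 0.813079, p̂₂ = 215/283 = 0.759717.
Pooled p̂ = (1579+215)/(1942+283) = 1794/2225 = 0.806292.
SE = √(0.156185 × 0.0040485) = 0.025146.
z = (0.813079 − 0.759717)/0.025146 = 0.053362/0.025146 = 2.1221.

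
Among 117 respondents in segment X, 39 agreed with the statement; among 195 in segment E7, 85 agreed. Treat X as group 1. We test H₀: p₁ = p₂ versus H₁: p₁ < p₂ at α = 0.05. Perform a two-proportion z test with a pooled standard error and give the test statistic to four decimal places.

p̂₁ = 39/117 = 0.333333, p̂₂ = 85/195 = 0.435897.
Pooled p̂ = (39+85)/(117+195) = 124/312 = 0.397436.
SE = √(0.239481 × 0.0136752) = 0.057227.
z = (0.333333 − 0.435897)/0.057227 = -0.102564/0.057227 = -1.7922.
p-value = P(Z < -1.792) ≈ 0.0365, so at α = 0.05 we reject H₀.

z = -1.7922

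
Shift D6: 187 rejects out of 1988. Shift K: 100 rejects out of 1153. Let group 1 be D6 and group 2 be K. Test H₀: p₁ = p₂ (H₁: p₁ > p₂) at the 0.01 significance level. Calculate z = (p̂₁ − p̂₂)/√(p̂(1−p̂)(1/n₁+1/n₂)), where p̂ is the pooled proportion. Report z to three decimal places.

p̂₁ = 187/1988 = 0.094064, p̂₂ = 100/1153 = 0.086730.
Pooled p̂ = (187+100)/(1988+1153) = 287/3141 = 0.091372.
SE = √(0.0830233 × 0.00137032) = 0.010666.
z = (0.094064 − 0.086730)/0.010666 = 0.007334/0.010666 = 0.688.
p-value = P(Z > 0.688) ≈ 0.2459; since p > α = 0.01, fail to reject H₀.

z = 0.688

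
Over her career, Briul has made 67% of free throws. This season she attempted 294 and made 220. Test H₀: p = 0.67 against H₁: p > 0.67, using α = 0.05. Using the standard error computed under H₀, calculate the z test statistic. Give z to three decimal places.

z = 2.855

p̂ = 220/294 = 0.748299.
Under H₀, SE = √(0.67·0.33/294) = √(0.000752041) = 0.027423.
z = (0.748299 − 0.67)/0.027423 = 0.078299/0.027423 = 2.855.
p-value = P(Z > 2.855) ≈ 0.0022. With α = 0.05, reject H₀.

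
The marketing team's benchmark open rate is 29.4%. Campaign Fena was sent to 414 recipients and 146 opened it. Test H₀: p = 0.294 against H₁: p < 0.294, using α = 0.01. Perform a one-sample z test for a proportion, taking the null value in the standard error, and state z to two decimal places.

p̂ = 146/414 ≈ 0.3527.
Standard error under H₀: √(0.294×0.706/414) = 0.0224.
z = (0.3527 − 0.294)/0.0224 = 0.0587/0.0224 = 2.62.
p-value = P(Z < 2.620) ≈ 0.9956. With α = 0.01, fail to reject H₀.

z = 2.62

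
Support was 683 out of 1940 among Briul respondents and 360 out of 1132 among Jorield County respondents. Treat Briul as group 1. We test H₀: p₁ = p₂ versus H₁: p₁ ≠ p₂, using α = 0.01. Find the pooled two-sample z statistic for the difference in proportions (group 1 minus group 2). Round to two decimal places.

p̂₁ = 683/1940 ≈ 0.35206, p̂₂ = 360/1132 ≈ 0.31802.
Pooled p̂ = (683+360)/(1940+1132) = 1043/3072 = 0.33952.
SE = √(p̂(1−p̂)(1/n₁+1/n₂)) = √(0.33952·0.66048·0.00139886) = √(0.000313687) = 0.01771.
z = (0.35206 − 0.31802)/0.01771 = 0.03404/0.01771 = 1.92.
Two-sided p-value ≈ 2·Φ(−1.922) = 0.0546, so at α = 0.01 we fail to reject H₀.

z = 1.92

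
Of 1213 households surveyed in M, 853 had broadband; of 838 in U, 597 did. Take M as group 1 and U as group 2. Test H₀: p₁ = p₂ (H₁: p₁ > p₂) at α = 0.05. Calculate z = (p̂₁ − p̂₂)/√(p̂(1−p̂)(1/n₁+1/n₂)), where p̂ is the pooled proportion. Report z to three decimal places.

p̂₁ = 853/1213 = 0.70322, p̂₂ = 597/838 = 0.71241.
Pooled p̂ = (853+597)/(1213+838) = 1450/2051 = 0.70697.
SE = √(p̂(1−p̂)(1/n₁+1/n₂)) = √(0.70697·0.29303·0.00201772) = √(0.000417996) = 0.02044.
z = (0.70322 − 0.71241)/0.02044 = -0.00919/0.02044 = -0.450.
p-value = P(Z > -0.450) ≈ 0.6736. With α = 0.05, fail to reject H₀.

z = -0.450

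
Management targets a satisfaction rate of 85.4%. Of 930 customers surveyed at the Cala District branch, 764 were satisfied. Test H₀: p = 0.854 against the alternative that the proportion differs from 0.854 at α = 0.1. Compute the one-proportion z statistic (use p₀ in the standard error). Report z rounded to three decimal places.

p̂ = 764/930 = 0.82151.
Under H₀, SE = √(0.854·0.146/930) = √(0.000134069) = 0.01158.
z = (0.82151 − 0.854)/0.01158 = -0.03249/0.01158 = -2.806.
Two-sided p-value ≈ 2·Φ(−2.806) = 0.0050. With α = 0.1, reject H₀.

z = -2.806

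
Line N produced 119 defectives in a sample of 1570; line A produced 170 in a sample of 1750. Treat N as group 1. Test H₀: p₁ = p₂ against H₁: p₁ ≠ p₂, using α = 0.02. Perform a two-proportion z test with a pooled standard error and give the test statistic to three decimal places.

p̂₁ = 119/1570 = 0.07580, p̂₂ = 170/1750 = 0.09714.
Pooled p̂ = (119+170)/(1570+1750) = 289/3320 = 0.08705.
SE = √(0.0794708 × 0.00120837) = 0.00980.
z = (0.07580 − 0.09714)/0.00980 = -0.02134/0.00980 = -2.178.
p-value = 2·P(Z > 2.178) ≈ 0.0294, so at α = 0.02 we fail to reject H₀.

z = -2.178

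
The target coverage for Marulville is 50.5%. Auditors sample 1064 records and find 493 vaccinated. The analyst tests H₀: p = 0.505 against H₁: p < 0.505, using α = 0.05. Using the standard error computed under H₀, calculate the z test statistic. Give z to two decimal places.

z = -2.72

p̂ = 493/1064 ≈ 0.46335.
SE = √(p₀(1−p₀)/n) = √(0.24998/1064) = 0.01533.
z = (0.46335 − 0.505)/0.01533 = -0.04165/0.01533 = -2.72.
p-value = P(Z < -2.718) ≈ 0.0033; since p < α = 0.05, reject H₀.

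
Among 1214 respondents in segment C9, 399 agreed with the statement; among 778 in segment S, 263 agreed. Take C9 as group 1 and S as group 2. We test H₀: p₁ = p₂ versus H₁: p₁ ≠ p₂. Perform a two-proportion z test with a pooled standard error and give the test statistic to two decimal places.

z = -0.43

p̂₁ = 399/1214 = 0.3287, p̂₂ = 263/778 = 0.3380.
Pooled p̂ = (399+263)/(1214+778) = 662/1992 = 0.3323.
SE = √(0.221887 × 0.00210907) = 0.0216.
z = (0.3287 − 0.3380)/0.0216 = -0.0093/0.0216 = -0.43.
p-value = 2·P(Z > 0.434) ≈ 0.6646.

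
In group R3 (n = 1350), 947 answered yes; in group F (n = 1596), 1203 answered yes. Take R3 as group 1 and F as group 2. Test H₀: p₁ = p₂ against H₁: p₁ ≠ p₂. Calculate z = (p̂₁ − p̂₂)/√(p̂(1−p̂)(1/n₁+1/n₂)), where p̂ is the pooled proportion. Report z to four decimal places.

p̂₁ = 947/1350 = 0.701481, p̂₂ = 1203/1596 = 0.753759.
Pooled p̂ = (947+1203)/(1350+1596) = 2150/2946 = 0.729803.
SE = √(0.197191 × 0.00136731) = 0.016420.
z = (0.701481 − 0.753759)/0.016420 = -0.052278/0.016420 = -3.1838.

z = -3.1838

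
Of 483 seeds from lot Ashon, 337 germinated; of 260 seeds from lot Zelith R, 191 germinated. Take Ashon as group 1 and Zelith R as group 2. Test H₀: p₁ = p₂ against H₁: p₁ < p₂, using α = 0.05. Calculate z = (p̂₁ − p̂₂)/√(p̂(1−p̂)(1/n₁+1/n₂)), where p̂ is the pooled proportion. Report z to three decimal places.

p̂₁ = 337/483 = 0.69772, p̂₂ = 191/260 = 0.73462.
Pooled p̂ = (337+191)/(483+260) = 528/743 = 0.71063.
SE = √(p̂(1−p̂)(1/n₁+1/n₂)) = √(0.71063·0.28937·0.00591655) = √(0.00121664) = 0.03488.
z = (0.69772 − 0.73462)/0.03488 = -0.03690/0.03488 = -1.058.
p-value = P(Z < -1.058) ≈ 0.1451; since p > α = 0.05, fail to reject H₀.

z = -1.058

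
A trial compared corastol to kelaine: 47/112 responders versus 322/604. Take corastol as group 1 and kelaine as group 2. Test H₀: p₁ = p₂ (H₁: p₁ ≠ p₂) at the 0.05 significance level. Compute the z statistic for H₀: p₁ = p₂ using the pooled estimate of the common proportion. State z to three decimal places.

z = -2.207

p̂₁ = 47/112 = 0.41964, p̂₂ = 322/604 = 0.53311.
Pooled p̂ = (47+322)/(112+604) = 369/716 = 0.51536.
SE = √(p̂(1−p̂)(1/n₁+1/n₂)) = √(0.51536·0.48464·0.0105842) = √(0.00264355) = 0.05142.
z = (0.41964 − 0.53311)/0.05142 = -0.11347/0.05142 = -2.207.
Two-sided p-value ≈ 2·Φ(−2.207) = 0.0273, so at α = 0.05 we reject H₀.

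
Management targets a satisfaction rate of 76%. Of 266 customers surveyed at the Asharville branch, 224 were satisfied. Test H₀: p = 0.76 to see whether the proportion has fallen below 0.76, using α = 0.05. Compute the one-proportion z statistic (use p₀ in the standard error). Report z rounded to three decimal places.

p̂ = 224/266 ≈ 0.84211.
Standard error under H₀: √(0.76×0.24/266) = 0.02619.
z = (0.84211 − 0.76)/0.02619 = 0.08211/0.02619 = 3.135.
p-value = P(Z < 3.135) ≈ 0.9991; since p > α = 0.05, fail to reject H₀.

z = 3.135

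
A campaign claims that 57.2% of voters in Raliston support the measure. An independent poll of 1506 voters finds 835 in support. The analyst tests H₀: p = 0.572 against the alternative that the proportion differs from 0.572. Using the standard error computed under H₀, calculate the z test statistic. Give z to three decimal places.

p̂ = 835/1506 ≈ 0.554449.
SE = √(p₀(1−p₀)/n) = √(0.24482/1506) = 0.012750.
z = (0.554449 − 0.572)/0.012750 = -0.017551/0.012750 = -1.377.

z = -1.377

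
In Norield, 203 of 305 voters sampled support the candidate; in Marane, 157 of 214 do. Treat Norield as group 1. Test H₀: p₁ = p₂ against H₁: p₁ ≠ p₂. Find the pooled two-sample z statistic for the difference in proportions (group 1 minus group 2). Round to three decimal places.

z = -1.656

p̂₁ = 203/305 ≈ 0.66557, p̂₂ = 157/214 ≈ 0.73364.
Pooled p̂ = (203+157)/(305+214) = 360/519 = 0.69364.
SE = √(p̂(1−p̂)(1/n₁+1/n₂)) = √(0.69364·0.30636·0.00795159) = √(0.00168974) = 0.04111.
z = (0.66557 − 0.73364)/0.04111 = -0.06807/0.04111 = -1.656.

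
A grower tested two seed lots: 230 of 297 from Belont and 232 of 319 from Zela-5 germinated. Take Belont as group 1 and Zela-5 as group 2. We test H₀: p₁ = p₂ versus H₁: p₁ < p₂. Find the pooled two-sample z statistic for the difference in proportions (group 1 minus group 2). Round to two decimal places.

z = 1.35

p̂₁ = 230/297 ≈ 0.7744, p̂₂ = 232/319 ≈ 0.7273.
Pooled p̂ = (230+232)/(297+319) = 462/616 = 0.7500.
SE = √(0.1875 × 0.0065018) = 0.0349.
z = (0.7744 − 0.7273)/0.0349 = 0.0471/0.0349 = 1.35.
p-value = P(Z < 1.350) ≈ 0.9115.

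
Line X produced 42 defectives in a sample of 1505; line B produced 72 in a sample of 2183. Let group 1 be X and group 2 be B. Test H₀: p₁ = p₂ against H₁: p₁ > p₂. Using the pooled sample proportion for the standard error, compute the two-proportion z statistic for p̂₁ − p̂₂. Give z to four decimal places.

z = -0.8752

p̂₁ = 42/1505 = 0.027907, p̂₂ = 72/2183 = 0.032982.
Pooled p̂ = (42+72)/(1505+2183) = 114/3688 = 0.030911.
SE = √(p̂(1−p̂)(1/n₁+1/n₂)) = √(0.030911·0.969089·0.00112254) = √(3.36262e-05) = 0.005799.
z = (0.027907 − 0.032982)/0.005799 = -0.005075/0.005799 = -0.8752.
p-value = P(Z > -0.875) ≈ 0.8093.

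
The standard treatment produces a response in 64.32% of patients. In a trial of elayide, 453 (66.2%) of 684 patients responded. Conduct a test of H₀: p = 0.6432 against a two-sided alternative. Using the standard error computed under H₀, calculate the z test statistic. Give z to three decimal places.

z = 1.042

p̂ = 453/684 = 0.662281.
Under H₀, SE = √(0.6432·0.3568/684) = √(0.000335517) = 0.018317.
z = (0.662281 − 0.6432)/0.018317 = 0.019081/0.018317 = 1.042.
Two-sided p-value ≈ 2·Φ(−1.042) = 0.2976.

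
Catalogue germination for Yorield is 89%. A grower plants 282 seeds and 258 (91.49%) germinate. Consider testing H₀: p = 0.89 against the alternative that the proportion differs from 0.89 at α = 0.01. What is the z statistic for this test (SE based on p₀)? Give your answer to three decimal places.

p̂ = 258/282 = 0.91489.
Under H₀, SE = √(0.89·0.11/282) = √(0.000347163) = 0.01863.
z = (0.91489 − 0.89)/0.01863 = 0.02489/0.01863 = 1.336.
p-value = 2·P(Z > 1.336) ≈ 0.1815. With α = 0.01, fail to reject H₀.

z = 1.336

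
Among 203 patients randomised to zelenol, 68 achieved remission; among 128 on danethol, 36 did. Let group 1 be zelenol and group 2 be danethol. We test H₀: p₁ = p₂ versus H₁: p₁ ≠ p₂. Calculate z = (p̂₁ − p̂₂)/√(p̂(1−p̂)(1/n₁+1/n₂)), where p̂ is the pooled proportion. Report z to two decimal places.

p̂₁ = 68/203 ≈ 0.3350, p̂₂ = 36/128 ≈ 0.2812.
Pooled p̂ = (68+36)/(203+128) = 104/331 = 0.3142.
SE = √(p̂(1−p̂)(1/n₁+1/n₂)) = √(0.3142·0.6858·0.0127386) = √(0.00274489) = 0.0524.
z = (0.3350 − 0.2812)/0.0524 = 0.0538/0.0524 = 1.03.
p-value = 2·P(Z > 1.025) ≈ 0.3051.

z = 1.03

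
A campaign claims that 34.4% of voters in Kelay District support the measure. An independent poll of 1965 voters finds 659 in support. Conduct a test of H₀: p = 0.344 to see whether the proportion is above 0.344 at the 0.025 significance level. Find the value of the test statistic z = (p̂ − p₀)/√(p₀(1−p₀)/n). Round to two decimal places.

z = -0.81

p̂ = 659/1965 = 0.33537.
SE = √(p₀(1−p₀)/n) = √(0.22566/1965) = 0.01072.
z = (0.33537 − 0.344)/0.01072 = -0.00863/0.01072 = -0.81.
p-value = P(Z > -0.805) ≈ 0.7897. With α = 0.025, fail to reject H₀.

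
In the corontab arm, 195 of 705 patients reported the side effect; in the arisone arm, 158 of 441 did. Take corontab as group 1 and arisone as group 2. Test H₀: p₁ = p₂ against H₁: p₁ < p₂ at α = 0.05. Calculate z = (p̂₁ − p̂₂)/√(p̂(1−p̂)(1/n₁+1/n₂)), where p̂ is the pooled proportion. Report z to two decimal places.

p̂₁ = 195/705 = 0.27660, p̂₂ = 158/441 = 0.35828.
Pooled p̂ = (195+158)/(705+441) = 353/1146 = 0.30803.
SE = √(0.213147 × 0.00368601) = 0.02803.
z = (0.27660 − 0.35828)/0.02803 = -0.08168/0.02803 = -2.91.
p-value = P(Z < -2.914) ≈ 0.0018, so at α = 0.05 we reject H₀.

z = -2.91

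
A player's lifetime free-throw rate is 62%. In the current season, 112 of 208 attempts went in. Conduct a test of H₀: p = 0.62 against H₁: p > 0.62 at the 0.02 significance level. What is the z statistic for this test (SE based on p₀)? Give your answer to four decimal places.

p̂ = 112/208 ≈ 0.5384615.
SE = √(p₀(1−p₀)/n) = √(0.2356/208) = 0.0336555.
z = (0.5384615 − 0.62)/0.0336555 = -0.0815385/0.0336555 = -2.4227.
p-value = P(Z > -2.423) ≈ 0.9923, so at α = 0.02 we fail to reject H₀.

z = -2.4227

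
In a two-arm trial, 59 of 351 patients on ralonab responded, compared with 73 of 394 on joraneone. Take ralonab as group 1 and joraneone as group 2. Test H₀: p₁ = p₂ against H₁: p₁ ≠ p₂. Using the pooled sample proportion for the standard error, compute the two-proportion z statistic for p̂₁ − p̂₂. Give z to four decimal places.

z = -0.6133

p̂₁ = 59/351 = 0.168091, p̂₂ = 73/394 = 0.185279.
Pooled p̂ = (59+73)/(351+394) = 132/745 = 0.177181.
SE = √(p̂(1−p̂)(1/n₁+1/n₂)) = √(0.177181·0.822819·0.00538707) = √(0.000785371) = 0.028024.
z = (0.168091 − 0.185279)/0.028024 = -0.017188/0.028024 = -0.6133.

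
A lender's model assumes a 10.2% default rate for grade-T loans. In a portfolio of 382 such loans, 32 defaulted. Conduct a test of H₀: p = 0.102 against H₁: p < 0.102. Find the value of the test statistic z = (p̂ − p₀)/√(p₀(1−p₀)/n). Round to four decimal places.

z = -1.1773

p̂ = 32/382 ≈ 0.083770.
Standard error under H₀: √(0.102×0.898/382) = 0.015485.
z = (0.083770 − 0.102)/0.015485 = -0.018230/0.015485 = -1.1773.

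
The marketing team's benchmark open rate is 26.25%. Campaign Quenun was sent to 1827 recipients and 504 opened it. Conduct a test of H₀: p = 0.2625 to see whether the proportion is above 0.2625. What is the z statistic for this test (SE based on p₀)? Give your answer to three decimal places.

p̂ = 504/1827 = 0.27586.
Standard error under H₀: √(0.2625×0.7375/1827) = 0.01029.
z = (0.27586 − 0.2625)/0.01029 = 0.01336/0.01029 = 1.298.

z = 1.298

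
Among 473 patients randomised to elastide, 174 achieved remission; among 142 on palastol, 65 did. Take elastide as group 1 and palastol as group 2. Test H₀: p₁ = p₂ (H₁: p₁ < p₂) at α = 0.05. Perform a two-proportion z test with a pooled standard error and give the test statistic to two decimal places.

z = -1.93

p̂₁ = 174/473 ≈ 0.3679, p̂₂ = 65/142 ≈ 0.4577.
Pooled p̂ = (174+65)/(473+142) = 239/615 = 0.3886.
SE = √(0.237594 × 0.00915642) = 0.0466.
z = (0.3679 − 0.4577)/0.0466 = -0.0898/0.0466 = -1.93.
p-value = P(Z < -1.927) ≈ 0.0270. With α = 0.05, reject H₀.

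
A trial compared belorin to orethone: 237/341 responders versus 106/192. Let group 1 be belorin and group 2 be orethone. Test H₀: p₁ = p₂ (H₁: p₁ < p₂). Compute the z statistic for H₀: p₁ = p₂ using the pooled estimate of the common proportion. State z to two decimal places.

p̂₁ = 237/341 = 0.6950, p̂₂ = 106/192 = 0.5521.
Pooled p̂ = (237+106)/(341+192) = 343/533 = 0.6435.
SE = √(0.2294 × 0.00814088) = 0.0432.
z = (0.6950 − 0.5521)/0.0432 = 0.1429/0.0432 = 3.31.
p-value = P(Z < 3.307) ≈ 0.9995.

z = 3.31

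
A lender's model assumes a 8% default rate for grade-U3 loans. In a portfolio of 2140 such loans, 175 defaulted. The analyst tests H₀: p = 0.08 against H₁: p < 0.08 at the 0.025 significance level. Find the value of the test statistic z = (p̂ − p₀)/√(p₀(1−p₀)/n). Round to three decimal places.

z = 0.303

p̂ = 175/2140 ≈ 0.081776.
SE = √(p₀(1−p₀)/n) = √(0.0736/2140) = 0.005865.
z = (0.081776 − 0.08)/0.005865 = 0.001776/0.005865 = 0.303.
p-value = P(Z < 0.303) ≈ 0.6190, so at α = 0.025 we fail to reject H₀.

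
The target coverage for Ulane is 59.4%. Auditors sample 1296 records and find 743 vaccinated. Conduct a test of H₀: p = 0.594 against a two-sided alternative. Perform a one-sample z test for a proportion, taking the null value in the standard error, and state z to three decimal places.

z = -1.517

p̂ = 743/1296 = 0.573302.
SE = √(p₀(1−p₀)/n) = √(0.24116/1296) = 0.013641.
z = (0.573302 − 0.594)/0.013641 = -0.020698/0.013641 = -1.517.
p-value = 2·P(Z > 1.517) ≈ 0.1292.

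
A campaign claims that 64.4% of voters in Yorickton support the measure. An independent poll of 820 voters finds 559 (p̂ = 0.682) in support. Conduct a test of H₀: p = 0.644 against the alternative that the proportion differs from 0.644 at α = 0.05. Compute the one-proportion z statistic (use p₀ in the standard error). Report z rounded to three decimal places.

z = 2.255

p̂ = 559/820 ≈ 0.68171.
SE = √(p₀(1−p₀)/n) = √(0.22926/820) = 0.01672.
z = (0.68171 − 0.644)/0.01672 = 0.03771/0.01672 = 2.255.
Two-sided p-value ≈ 2·Φ(−2.255) = 0.0241; since p < α = 0.05, reject H₀.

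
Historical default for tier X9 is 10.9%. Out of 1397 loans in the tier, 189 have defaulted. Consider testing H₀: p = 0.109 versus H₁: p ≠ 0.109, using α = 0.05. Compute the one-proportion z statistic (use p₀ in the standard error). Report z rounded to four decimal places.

z = 3.1531

p̂ = 189/1397 = 0.1352899.
Under H₀, SE = √(0.109·0.891/1397) = √(6.95197e-05) = 0.0083378.
z = (0.1352899 − 0.109)/0.0083378 = 0.0262899/0.0083378 = 3.1531.
Two-sided p-value ≈ 2·Φ(−3.153) = 0.0016; since p < α = 0.05, reject H₀.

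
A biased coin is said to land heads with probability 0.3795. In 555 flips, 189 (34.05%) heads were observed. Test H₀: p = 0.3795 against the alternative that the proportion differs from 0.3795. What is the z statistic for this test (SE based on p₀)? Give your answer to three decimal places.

p̂ = 189/555 ≈ 0.34054.
Standard error under H₀: √(0.3795×0.6205/555) = 0.02060.
z = (0.34054 − 0.3795)/0.02060 = -0.03896/0.02060 = -1.891.
p-value = 2·P(Z > 1.891) ≈ 0.0586.

z = -1.891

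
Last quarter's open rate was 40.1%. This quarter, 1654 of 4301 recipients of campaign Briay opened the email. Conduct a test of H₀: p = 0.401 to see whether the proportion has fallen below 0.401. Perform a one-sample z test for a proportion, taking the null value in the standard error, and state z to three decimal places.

p̂ = 1654/4301 = 0.384562.
Standard error under H₀: √(0.401×0.599/4301) = 0.007473.
z = (0.384562 − 0.401)/0.007473 = -0.016438/0.007473 = -2.200.
p-value = P(Z < -2.200) ≈ 0.0139.

z = -2.200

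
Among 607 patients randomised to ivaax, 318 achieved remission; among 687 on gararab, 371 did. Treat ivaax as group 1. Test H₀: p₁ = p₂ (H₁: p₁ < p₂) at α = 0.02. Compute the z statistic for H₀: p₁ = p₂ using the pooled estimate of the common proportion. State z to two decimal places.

z = -0.58

p̂₁ = 318/607 ≈ 0.5239, p̂₂ = 371/687 ≈ 0.5400.
Pooled p̂ = (318+371)/(607+687) = 689/1294 = 0.5325.
SE = √(0.248947 × 0.00310305) = 0.0278.
z = (0.5239 − 0.5400)/0.0278 = -0.0161/0.0278 = -0.58.
p-value = P(Z < -0.581) ≈ 0.2807, so at α = 0.02 we fail to reject H₀.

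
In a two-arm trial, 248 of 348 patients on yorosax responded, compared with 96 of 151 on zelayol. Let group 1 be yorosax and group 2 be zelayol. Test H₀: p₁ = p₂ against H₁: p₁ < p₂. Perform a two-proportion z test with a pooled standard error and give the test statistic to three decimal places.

p̂₁ = 248/348 = 0.71264, p̂₂ = 96/151 = 0.63576.
Pooled p̂ = (248+96)/(348+151) = 344/499 = 0.68938.
SE = √(p̂(1−p̂)(1/n₁+1/n₂)) = √(0.68938·0.31062·0.00949608) = √(0.00203345) = 0.04509.
z = (0.71264 − 0.63576)/0.04509 = 0.07688/0.04509 = 1.705.

z = 1.705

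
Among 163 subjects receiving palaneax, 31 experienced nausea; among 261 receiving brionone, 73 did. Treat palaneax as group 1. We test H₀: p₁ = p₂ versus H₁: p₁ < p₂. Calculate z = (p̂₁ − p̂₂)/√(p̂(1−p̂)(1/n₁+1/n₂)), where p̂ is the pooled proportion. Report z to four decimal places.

p̂₁ = 31/163 ≈ 0.190184, p̂₂ = 73/261 ≈ 0.279693.
Pooled p̂ = (31+73)/(163+261) = 104/424 = 0.245283.
SE = √(p̂(1−p̂)(1/n₁+1/n₂)) = √(0.245283·0.754717·0.00996639) = √(0.00184497) = 0.042953.
z = (0.190184 − 0.279693)/0.042953 = -0.089509/0.042953 = -2.0839.

z = -2.0839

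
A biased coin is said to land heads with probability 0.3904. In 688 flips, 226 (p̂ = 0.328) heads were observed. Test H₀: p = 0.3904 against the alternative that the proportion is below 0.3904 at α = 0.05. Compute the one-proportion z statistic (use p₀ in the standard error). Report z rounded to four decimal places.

p̂ = 226/688 = 0.328488.
SE = √(p₀(1−p₀)/n) = √(0.23799/688) = 0.018599.
z = (0.328488 − 0.3904)/0.018599 = -0.061912/0.018599 = -3.3288.
p-value = P(Z < -3.329) ≈ 0.0004. With α = 0.05, reject H₀.

z = -3.3288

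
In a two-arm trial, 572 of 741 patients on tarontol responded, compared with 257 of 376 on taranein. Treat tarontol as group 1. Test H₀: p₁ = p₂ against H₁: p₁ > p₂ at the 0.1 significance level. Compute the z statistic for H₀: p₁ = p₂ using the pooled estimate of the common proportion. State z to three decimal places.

p̂₁ = 572/741 = 0.77193, p̂₂ = 257/376 = 0.68351.
Pooled p̂ = (572+257)/(741+376) = 829/1117 = 0.74217.
SE = √(p̂(1−p̂)(1/n₁+1/n₂)) = √(0.74217·0.25783·0.0040091) = √(0.000767163) = 0.02770.
z = (0.77193 − 0.68351)/0.02770 = 0.08842/0.02770 = 3.192.
p-value = P(Z > 3.192) ≈ 0.0007; since p < α = 0.1, reject H₀.

z = 3.192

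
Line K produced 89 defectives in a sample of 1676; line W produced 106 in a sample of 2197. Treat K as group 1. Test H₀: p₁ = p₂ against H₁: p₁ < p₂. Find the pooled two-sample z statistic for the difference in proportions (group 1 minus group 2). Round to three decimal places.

z = 0.685

p̂₁ = 89/1676 ≈ 0.053103, p̂₂ = 106/2197 ≈ 0.048248.
Pooled p̂ = (89+106)/(1676+2197) = 195/3873 = 0.050349.
SE = √(0.0478136 × 0.00105182) = 0.007092.
z = (0.053103 − 0.048248)/0.007092 = 0.004855/0.007092 = 0.685.
p-value = P(Z < 0.685) ≈ 0.7532.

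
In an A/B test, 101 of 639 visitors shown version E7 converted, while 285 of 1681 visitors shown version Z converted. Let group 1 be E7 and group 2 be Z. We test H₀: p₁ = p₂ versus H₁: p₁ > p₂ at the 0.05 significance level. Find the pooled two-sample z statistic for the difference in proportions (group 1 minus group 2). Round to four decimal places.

p̂₁ = 101/639 = 0.1580595, p̂₂ = 285/1681 = 0.1695419.
Pooled p̂ = (101+285)/(639+1681) = 386/2320 = 0.1663793.
SE = √(0.138697 × 0.00215983) = 0.0173079.
z = (0.1580595 − 0.1695419)/0.0173079 = -0.0114824/0.0173079 = -0.6634.
p-value = P(Z > -0.663) ≈ 0.7465; since p > α = 0.05, fail to reject H₀.

z = -0.6634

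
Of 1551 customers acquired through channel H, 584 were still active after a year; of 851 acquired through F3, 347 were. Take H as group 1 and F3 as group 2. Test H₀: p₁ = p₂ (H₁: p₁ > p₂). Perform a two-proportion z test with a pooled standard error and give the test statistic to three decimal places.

p̂₁ = 584/1551 ≈ 0.376531, p̂₂ = 347/851 ≈ 0.407756.
Pooled p̂ = (584+347)/(1551+851) = 931/2402 = 0.387594.
SE = √(p̂(1−p̂)(1/n₁+1/n₂)) = √(0.387594·0.612406·0.00181983) = √(0.000431964) = 0.020784.
z = (0.376531 − 0.407756)/0.020784 = -0.031225/0.020784 = -1.502.
p-value = P(Z > -1.502) ≈ 0.9335.

z = -1.502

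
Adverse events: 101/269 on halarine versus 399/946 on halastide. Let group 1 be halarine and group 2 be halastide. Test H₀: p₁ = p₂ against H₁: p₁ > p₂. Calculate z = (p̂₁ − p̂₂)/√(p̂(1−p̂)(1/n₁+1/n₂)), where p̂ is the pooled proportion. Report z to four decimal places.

z = -1.3619

p̂₁ = 101/269 ≈ 0.375465, p̂₂ = 399/946 ≈ 0.421776.
Pooled p̂ = (101+399)/(269+946) = 500/1215 = 0.411523.
SE = √(0.242172 × 0.00477455) = 0.034004.
z = (0.375465 − 0.421776)/0.034004 = -0.046311/0.034004 = -1.3619.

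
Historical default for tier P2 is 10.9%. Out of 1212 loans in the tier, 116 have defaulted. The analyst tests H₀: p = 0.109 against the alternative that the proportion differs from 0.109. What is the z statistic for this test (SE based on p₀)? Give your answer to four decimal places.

p̂ = 116/1212 = 0.0957096.
SE = √(p₀(1−p₀)/n) = √(0.097119/1212) = 0.0089516.
z = (0.0957096 − 0.109)/0.0089516 = -0.0132904/0.0089516 = -1.4847.
p-value = 2·P(Z > 1.485) ≈ 0.1376.

z = -1.4847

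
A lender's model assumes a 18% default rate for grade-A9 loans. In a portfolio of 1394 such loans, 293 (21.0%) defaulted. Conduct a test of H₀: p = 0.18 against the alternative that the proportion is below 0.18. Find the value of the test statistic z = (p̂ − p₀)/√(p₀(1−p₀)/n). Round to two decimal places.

z = 2.93

p̂ = 293/1394 = 0.2102.
Standard error under H₀: √(0.18×0.82/1394) = 0.0103.
z = (0.2102 − 0.18)/0.0103 = 0.0302/0.0103 = 2.93.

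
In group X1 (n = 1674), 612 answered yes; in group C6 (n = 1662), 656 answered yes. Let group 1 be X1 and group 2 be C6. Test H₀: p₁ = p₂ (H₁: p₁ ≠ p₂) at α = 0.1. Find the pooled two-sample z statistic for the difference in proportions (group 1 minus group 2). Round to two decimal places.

p̂₁ = 612/1674 ≈ 0.3656, p̂₂ = 656/1662 ≈ 0.3947.
Pooled p̂ = (612+656)/(1674+1662) = 1268/3336 = 0.3801.
SE = √(0.235623 × 0.00119906) = 0.0168.
z = (0.3656 − 0.3947)/0.0168 = -0.0291/0.0168 = -1.73.
Two-sided p-value ≈ 2·Φ(−1.732) = 0.0833, so at α = 0.1 we reject H₀.

z = -1.73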